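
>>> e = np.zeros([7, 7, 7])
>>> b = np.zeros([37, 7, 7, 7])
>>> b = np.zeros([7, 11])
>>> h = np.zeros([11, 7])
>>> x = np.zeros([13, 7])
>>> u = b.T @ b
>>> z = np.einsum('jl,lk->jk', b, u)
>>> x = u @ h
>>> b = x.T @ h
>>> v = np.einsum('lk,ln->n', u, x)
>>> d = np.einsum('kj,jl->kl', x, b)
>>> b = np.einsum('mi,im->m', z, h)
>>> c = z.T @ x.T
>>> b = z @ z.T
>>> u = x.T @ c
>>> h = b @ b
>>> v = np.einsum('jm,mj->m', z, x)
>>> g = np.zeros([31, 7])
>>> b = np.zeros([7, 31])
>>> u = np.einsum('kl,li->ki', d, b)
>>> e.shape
(7, 7, 7)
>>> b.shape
(7, 31)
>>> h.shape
(7, 7)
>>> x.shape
(11, 7)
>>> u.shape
(11, 31)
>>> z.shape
(7, 11)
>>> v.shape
(11,)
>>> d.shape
(11, 7)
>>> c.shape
(11, 11)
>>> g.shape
(31, 7)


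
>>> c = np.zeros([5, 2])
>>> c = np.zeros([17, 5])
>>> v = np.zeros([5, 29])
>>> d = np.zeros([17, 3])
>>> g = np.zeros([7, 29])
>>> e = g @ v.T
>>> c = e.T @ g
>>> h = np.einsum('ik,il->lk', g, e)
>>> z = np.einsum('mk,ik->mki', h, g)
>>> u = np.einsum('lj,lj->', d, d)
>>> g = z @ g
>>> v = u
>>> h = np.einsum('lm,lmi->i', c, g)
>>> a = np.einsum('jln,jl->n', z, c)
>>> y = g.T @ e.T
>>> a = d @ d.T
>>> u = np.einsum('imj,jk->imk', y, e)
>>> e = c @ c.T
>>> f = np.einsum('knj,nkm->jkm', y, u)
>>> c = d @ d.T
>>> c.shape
(17, 17)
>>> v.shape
()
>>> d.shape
(17, 3)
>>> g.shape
(5, 29, 29)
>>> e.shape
(5, 5)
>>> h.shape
(29,)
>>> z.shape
(5, 29, 7)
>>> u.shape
(29, 29, 5)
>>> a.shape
(17, 17)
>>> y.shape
(29, 29, 7)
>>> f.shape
(7, 29, 5)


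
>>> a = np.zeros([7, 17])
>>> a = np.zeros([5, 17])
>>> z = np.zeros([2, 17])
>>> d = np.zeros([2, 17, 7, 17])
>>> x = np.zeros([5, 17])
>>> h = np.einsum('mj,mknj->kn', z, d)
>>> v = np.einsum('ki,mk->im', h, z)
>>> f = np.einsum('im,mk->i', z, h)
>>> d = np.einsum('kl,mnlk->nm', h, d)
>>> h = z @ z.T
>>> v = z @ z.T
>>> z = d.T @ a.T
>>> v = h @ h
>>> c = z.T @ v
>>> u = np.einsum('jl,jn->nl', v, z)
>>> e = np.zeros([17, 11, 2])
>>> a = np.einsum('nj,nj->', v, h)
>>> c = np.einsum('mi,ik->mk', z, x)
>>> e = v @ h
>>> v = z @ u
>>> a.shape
()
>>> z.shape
(2, 5)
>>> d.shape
(17, 2)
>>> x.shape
(5, 17)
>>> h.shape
(2, 2)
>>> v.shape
(2, 2)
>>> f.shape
(2,)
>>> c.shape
(2, 17)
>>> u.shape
(5, 2)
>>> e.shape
(2, 2)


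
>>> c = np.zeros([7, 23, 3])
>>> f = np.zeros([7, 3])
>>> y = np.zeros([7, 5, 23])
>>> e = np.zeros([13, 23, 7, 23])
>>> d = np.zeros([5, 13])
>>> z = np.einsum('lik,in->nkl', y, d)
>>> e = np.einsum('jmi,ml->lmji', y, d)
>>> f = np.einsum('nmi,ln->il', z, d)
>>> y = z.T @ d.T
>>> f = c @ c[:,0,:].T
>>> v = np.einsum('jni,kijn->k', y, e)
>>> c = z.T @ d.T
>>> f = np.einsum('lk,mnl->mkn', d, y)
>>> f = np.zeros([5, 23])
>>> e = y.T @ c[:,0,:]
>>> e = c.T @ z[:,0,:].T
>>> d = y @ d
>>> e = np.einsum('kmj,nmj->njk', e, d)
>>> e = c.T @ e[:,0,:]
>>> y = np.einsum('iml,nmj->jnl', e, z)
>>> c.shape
(7, 23, 5)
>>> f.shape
(5, 23)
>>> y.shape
(7, 13, 5)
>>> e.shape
(5, 23, 5)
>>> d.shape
(7, 23, 13)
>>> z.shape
(13, 23, 7)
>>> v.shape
(13,)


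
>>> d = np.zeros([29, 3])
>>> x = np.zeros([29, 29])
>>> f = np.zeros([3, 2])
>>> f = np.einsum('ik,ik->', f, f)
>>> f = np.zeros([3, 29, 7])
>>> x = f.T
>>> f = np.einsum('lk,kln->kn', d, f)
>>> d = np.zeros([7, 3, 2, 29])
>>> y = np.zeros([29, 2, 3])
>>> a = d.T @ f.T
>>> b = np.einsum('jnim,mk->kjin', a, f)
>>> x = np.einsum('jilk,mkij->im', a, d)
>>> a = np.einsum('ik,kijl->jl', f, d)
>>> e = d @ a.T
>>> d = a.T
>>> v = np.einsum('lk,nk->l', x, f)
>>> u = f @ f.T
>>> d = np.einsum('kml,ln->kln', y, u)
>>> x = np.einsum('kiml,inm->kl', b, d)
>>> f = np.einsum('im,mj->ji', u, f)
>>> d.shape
(29, 3, 3)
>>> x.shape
(7, 2)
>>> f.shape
(7, 3)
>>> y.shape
(29, 2, 3)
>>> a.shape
(2, 29)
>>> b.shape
(7, 29, 3, 2)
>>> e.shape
(7, 3, 2, 2)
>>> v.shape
(2,)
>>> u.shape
(3, 3)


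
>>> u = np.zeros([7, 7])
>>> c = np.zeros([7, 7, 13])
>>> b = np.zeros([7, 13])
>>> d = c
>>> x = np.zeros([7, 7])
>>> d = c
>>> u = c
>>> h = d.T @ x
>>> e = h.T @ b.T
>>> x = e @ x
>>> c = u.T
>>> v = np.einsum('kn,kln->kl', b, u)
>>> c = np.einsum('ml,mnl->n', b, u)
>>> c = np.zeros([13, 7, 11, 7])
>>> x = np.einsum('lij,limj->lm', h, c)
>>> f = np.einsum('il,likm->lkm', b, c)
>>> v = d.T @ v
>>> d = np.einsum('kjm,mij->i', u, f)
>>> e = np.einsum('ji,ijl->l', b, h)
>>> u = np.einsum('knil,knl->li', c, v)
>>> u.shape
(7, 11)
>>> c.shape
(13, 7, 11, 7)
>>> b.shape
(7, 13)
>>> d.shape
(11,)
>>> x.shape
(13, 11)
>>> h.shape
(13, 7, 7)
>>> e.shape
(7,)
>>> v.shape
(13, 7, 7)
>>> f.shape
(13, 11, 7)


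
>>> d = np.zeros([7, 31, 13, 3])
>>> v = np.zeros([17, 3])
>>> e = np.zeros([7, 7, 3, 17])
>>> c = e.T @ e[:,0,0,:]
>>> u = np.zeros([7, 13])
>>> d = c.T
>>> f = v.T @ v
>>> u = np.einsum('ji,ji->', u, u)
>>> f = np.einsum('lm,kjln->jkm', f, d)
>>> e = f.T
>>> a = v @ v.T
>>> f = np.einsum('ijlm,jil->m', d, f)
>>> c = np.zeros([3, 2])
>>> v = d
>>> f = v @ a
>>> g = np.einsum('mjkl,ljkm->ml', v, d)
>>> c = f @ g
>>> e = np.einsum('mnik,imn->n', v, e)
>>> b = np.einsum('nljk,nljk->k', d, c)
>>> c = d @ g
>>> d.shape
(17, 7, 3, 17)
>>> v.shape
(17, 7, 3, 17)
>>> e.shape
(7,)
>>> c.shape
(17, 7, 3, 17)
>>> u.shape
()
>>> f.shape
(17, 7, 3, 17)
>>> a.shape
(17, 17)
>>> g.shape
(17, 17)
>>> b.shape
(17,)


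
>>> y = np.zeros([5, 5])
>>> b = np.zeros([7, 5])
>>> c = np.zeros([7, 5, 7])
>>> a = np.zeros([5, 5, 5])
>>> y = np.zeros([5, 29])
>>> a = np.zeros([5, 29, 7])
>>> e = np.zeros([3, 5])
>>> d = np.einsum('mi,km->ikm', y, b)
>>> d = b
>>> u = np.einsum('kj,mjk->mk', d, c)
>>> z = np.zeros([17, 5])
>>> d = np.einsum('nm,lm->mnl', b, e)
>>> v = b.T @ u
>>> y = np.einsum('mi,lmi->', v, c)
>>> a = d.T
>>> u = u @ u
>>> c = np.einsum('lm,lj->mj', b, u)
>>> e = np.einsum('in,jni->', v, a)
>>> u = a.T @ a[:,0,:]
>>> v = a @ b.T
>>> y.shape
()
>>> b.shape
(7, 5)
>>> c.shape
(5, 7)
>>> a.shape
(3, 7, 5)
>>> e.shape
()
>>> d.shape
(5, 7, 3)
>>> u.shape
(5, 7, 5)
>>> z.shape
(17, 5)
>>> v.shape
(3, 7, 7)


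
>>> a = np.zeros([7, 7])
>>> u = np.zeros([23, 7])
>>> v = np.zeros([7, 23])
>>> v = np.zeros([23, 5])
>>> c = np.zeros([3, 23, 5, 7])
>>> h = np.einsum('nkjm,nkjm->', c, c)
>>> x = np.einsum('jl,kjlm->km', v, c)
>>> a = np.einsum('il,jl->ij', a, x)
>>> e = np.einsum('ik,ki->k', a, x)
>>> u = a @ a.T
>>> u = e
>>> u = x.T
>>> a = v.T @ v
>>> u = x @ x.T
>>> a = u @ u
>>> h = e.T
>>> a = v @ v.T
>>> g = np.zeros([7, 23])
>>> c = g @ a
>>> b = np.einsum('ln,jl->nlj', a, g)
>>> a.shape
(23, 23)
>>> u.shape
(3, 3)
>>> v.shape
(23, 5)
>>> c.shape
(7, 23)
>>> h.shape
(3,)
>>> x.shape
(3, 7)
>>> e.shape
(3,)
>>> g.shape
(7, 23)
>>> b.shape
(23, 23, 7)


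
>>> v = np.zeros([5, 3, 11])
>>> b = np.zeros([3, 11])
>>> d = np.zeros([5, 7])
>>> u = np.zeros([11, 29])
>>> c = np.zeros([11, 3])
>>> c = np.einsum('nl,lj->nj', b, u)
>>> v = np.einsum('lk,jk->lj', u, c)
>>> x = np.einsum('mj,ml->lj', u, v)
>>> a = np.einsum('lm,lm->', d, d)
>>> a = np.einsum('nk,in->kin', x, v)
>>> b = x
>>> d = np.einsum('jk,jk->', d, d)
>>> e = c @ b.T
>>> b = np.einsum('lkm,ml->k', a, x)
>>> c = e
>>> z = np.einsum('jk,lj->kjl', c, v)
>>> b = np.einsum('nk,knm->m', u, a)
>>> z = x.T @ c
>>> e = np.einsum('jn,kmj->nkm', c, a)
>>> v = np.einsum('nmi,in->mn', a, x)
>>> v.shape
(11, 29)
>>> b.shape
(3,)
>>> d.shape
()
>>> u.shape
(11, 29)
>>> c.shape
(3, 3)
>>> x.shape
(3, 29)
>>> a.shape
(29, 11, 3)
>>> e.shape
(3, 29, 11)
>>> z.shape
(29, 3)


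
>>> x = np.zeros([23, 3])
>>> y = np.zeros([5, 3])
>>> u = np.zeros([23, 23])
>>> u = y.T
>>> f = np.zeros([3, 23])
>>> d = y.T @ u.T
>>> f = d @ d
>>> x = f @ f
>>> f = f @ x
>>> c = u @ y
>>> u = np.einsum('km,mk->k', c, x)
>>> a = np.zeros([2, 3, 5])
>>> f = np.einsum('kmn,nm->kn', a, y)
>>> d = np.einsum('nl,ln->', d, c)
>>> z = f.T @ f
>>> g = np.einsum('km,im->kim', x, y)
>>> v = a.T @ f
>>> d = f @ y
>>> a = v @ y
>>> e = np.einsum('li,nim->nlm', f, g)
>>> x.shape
(3, 3)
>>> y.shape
(5, 3)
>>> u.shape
(3,)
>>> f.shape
(2, 5)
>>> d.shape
(2, 3)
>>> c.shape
(3, 3)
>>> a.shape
(5, 3, 3)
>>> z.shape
(5, 5)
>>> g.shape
(3, 5, 3)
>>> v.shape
(5, 3, 5)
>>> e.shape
(3, 2, 3)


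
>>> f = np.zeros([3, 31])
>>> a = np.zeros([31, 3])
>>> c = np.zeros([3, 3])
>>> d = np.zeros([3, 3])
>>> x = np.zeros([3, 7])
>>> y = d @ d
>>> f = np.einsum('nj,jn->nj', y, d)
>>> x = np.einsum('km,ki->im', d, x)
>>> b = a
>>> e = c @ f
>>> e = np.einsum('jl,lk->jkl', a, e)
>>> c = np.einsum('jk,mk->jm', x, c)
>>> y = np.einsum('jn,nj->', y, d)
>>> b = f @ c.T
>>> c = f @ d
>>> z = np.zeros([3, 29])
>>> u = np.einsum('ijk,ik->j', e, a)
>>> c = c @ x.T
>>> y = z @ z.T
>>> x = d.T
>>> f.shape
(3, 3)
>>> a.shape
(31, 3)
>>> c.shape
(3, 7)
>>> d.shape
(3, 3)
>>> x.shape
(3, 3)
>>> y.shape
(3, 3)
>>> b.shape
(3, 7)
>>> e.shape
(31, 3, 3)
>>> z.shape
(3, 29)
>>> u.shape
(3,)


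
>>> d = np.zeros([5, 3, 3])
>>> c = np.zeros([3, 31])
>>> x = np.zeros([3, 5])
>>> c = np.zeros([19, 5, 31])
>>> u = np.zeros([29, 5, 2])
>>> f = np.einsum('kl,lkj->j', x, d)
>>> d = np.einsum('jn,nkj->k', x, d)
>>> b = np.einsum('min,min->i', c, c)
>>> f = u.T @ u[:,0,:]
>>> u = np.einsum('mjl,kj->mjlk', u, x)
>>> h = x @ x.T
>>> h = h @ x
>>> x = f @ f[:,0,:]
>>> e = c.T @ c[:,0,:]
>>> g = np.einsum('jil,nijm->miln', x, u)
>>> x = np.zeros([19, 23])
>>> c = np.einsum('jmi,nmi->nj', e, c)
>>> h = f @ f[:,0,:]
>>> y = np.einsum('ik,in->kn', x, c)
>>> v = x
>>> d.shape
(3,)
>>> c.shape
(19, 31)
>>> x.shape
(19, 23)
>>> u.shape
(29, 5, 2, 3)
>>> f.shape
(2, 5, 2)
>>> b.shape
(5,)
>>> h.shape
(2, 5, 2)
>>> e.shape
(31, 5, 31)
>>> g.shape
(3, 5, 2, 29)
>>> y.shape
(23, 31)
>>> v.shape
(19, 23)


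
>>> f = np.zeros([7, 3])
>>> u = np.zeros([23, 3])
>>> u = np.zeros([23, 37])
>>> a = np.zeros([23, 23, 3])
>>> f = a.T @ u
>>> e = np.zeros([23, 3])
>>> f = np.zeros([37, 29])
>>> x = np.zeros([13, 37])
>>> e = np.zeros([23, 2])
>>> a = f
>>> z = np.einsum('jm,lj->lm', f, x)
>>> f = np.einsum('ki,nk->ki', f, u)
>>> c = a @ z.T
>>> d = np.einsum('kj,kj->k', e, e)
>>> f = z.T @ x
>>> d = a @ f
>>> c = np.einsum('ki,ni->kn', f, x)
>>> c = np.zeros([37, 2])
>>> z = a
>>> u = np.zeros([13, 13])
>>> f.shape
(29, 37)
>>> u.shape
(13, 13)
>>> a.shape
(37, 29)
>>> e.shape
(23, 2)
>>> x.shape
(13, 37)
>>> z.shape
(37, 29)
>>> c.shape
(37, 2)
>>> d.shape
(37, 37)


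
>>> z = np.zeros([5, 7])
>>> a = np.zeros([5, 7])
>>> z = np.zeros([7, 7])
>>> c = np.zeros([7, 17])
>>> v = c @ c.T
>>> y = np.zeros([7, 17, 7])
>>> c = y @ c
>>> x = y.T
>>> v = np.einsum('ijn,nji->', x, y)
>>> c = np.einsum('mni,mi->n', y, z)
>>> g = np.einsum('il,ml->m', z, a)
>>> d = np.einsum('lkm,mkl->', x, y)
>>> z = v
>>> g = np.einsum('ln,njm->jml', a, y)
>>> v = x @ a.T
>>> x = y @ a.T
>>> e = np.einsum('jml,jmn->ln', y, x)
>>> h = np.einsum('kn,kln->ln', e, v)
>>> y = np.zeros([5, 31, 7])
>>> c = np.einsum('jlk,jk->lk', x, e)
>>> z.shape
()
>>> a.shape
(5, 7)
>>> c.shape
(17, 5)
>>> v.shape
(7, 17, 5)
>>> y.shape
(5, 31, 7)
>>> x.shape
(7, 17, 5)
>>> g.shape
(17, 7, 5)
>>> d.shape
()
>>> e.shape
(7, 5)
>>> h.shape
(17, 5)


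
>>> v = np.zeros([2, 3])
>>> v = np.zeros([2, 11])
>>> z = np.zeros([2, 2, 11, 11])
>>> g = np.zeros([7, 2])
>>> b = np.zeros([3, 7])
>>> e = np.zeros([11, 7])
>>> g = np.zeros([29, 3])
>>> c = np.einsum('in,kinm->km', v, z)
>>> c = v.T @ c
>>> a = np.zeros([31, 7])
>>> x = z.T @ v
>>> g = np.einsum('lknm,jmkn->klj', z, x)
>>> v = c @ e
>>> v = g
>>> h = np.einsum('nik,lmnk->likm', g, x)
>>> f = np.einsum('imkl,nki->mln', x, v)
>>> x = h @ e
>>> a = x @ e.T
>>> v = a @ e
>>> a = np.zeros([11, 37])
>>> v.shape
(11, 2, 11, 7)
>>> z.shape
(2, 2, 11, 11)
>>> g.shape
(2, 2, 11)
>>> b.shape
(3, 7)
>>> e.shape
(11, 7)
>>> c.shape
(11, 11)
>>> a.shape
(11, 37)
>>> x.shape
(11, 2, 11, 7)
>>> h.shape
(11, 2, 11, 11)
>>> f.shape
(11, 11, 2)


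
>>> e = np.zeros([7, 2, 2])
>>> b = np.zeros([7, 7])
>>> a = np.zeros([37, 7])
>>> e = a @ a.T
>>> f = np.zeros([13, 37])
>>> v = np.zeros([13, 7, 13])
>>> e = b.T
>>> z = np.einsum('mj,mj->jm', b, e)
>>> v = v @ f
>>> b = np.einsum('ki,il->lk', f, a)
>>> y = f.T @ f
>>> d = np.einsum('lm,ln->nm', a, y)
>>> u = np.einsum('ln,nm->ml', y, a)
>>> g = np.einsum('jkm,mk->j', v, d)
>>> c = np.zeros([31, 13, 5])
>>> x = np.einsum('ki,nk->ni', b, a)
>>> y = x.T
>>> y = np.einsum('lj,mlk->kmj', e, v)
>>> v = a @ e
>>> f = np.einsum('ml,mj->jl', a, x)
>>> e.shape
(7, 7)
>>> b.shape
(7, 13)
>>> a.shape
(37, 7)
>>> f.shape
(13, 7)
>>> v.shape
(37, 7)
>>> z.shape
(7, 7)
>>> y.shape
(37, 13, 7)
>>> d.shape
(37, 7)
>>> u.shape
(7, 37)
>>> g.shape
(13,)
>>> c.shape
(31, 13, 5)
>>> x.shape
(37, 13)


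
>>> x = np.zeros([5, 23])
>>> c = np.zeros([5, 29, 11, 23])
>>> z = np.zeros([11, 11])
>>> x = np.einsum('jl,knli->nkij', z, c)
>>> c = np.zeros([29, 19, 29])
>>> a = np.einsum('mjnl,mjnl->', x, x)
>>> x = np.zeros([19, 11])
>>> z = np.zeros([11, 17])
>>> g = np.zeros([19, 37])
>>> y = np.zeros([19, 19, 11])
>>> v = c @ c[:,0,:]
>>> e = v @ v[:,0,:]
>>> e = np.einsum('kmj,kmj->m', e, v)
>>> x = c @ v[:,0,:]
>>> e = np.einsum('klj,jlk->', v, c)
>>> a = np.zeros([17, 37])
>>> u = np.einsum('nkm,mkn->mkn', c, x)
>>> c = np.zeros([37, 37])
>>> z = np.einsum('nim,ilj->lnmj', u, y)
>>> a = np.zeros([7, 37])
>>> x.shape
(29, 19, 29)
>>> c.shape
(37, 37)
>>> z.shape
(19, 29, 29, 11)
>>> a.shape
(7, 37)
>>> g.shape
(19, 37)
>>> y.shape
(19, 19, 11)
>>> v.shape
(29, 19, 29)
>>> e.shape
()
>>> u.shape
(29, 19, 29)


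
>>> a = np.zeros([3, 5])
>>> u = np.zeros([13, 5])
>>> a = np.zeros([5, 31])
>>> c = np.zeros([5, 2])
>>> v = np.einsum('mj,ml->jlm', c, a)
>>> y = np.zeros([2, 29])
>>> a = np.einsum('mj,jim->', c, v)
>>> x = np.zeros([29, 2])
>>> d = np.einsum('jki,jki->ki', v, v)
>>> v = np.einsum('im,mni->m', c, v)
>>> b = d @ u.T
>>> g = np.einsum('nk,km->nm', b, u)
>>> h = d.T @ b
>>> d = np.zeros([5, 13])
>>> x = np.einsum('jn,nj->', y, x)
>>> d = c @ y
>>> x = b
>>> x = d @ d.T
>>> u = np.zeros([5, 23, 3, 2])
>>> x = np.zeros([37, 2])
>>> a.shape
()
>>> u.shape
(5, 23, 3, 2)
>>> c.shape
(5, 2)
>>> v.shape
(2,)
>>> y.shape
(2, 29)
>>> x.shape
(37, 2)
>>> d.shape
(5, 29)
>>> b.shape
(31, 13)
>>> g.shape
(31, 5)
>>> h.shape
(5, 13)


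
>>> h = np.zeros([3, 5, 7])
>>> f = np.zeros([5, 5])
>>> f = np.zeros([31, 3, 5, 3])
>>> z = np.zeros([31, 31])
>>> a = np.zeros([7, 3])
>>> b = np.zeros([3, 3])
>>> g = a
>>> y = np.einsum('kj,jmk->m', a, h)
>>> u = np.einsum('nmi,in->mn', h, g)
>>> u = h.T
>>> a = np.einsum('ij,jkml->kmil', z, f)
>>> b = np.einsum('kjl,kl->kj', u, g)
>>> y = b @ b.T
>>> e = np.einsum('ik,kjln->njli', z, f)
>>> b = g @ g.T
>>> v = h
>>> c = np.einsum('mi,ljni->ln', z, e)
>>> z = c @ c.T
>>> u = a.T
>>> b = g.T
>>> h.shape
(3, 5, 7)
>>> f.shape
(31, 3, 5, 3)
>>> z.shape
(3, 3)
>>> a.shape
(3, 5, 31, 3)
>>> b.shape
(3, 7)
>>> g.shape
(7, 3)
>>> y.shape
(7, 7)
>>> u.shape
(3, 31, 5, 3)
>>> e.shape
(3, 3, 5, 31)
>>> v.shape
(3, 5, 7)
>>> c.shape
(3, 5)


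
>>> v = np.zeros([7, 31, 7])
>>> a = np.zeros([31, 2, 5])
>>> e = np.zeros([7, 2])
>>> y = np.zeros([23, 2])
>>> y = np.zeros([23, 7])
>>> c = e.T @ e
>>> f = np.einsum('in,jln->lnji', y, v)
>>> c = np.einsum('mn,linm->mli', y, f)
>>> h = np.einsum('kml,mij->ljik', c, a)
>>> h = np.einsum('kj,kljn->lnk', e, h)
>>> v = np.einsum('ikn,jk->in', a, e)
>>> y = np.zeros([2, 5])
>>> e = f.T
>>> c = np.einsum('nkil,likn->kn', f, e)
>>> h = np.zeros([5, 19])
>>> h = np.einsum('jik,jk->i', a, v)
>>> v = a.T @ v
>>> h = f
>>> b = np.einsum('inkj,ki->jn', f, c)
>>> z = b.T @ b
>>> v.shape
(5, 2, 5)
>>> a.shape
(31, 2, 5)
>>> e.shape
(23, 7, 7, 31)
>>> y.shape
(2, 5)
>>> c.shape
(7, 31)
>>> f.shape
(31, 7, 7, 23)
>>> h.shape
(31, 7, 7, 23)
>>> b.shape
(23, 7)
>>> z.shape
(7, 7)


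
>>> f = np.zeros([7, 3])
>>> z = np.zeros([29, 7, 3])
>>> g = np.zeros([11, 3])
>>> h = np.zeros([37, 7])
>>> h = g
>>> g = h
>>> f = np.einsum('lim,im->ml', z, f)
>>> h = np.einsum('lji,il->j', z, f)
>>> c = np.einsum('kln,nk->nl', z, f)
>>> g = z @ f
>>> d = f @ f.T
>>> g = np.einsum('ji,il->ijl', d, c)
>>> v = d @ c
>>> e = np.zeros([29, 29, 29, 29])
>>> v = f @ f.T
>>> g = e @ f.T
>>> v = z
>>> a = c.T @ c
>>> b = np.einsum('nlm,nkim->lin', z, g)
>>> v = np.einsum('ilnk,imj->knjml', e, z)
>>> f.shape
(3, 29)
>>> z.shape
(29, 7, 3)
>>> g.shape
(29, 29, 29, 3)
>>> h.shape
(7,)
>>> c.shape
(3, 7)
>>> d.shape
(3, 3)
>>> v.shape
(29, 29, 3, 7, 29)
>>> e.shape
(29, 29, 29, 29)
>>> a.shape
(7, 7)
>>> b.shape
(7, 29, 29)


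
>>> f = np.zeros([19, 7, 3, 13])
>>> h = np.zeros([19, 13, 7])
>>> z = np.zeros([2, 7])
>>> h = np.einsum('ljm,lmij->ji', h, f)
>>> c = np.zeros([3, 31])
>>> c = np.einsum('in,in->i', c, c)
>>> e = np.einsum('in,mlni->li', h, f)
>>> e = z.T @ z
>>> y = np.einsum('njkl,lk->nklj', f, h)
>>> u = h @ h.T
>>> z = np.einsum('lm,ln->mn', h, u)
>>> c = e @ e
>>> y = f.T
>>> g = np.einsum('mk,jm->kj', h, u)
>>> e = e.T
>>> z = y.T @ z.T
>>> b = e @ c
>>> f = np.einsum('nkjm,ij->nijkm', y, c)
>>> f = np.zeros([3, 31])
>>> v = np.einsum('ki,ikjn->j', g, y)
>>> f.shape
(3, 31)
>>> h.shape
(13, 3)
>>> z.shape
(19, 7, 3, 3)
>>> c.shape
(7, 7)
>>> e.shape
(7, 7)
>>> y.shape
(13, 3, 7, 19)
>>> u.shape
(13, 13)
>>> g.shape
(3, 13)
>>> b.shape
(7, 7)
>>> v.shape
(7,)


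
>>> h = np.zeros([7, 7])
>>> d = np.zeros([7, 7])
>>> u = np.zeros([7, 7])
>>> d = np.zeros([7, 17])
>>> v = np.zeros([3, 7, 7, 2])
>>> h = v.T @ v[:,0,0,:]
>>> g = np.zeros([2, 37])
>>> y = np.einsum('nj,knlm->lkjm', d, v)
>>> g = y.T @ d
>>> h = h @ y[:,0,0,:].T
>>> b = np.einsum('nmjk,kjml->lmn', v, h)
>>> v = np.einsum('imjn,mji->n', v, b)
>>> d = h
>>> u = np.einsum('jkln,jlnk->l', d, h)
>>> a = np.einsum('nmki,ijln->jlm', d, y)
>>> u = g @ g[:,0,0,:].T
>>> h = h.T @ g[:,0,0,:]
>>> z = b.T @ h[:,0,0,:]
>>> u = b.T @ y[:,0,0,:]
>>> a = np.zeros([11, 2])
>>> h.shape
(7, 7, 7, 17)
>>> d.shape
(2, 7, 7, 7)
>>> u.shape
(3, 7, 2)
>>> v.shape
(2,)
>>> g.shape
(2, 17, 3, 17)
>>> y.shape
(7, 3, 17, 2)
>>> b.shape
(7, 7, 3)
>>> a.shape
(11, 2)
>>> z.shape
(3, 7, 17)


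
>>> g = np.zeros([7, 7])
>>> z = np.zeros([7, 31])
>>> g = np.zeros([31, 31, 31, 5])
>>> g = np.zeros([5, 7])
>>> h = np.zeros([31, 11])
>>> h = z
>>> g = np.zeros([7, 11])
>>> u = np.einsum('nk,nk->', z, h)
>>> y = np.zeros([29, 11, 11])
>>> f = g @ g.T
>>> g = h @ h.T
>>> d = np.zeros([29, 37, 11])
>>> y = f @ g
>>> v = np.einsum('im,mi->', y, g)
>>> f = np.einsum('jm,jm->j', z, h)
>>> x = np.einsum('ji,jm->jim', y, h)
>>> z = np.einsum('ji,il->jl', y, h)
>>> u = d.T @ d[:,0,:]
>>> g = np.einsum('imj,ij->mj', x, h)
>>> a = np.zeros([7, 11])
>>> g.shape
(7, 31)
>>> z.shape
(7, 31)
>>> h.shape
(7, 31)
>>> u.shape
(11, 37, 11)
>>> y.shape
(7, 7)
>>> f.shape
(7,)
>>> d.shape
(29, 37, 11)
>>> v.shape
()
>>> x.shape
(7, 7, 31)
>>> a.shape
(7, 11)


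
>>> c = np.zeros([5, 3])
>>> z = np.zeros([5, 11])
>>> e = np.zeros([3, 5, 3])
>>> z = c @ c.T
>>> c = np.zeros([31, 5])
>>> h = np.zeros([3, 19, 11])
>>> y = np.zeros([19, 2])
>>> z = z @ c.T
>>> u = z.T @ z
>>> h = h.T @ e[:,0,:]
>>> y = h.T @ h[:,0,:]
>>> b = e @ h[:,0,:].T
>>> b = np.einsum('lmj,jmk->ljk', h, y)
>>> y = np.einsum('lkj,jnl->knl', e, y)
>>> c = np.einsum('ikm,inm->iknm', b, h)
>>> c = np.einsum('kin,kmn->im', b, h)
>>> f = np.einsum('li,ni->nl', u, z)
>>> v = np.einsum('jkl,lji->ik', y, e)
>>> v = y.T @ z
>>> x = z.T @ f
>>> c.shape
(3, 19)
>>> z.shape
(5, 31)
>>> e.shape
(3, 5, 3)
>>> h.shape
(11, 19, 3)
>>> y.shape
(5, 19, 3)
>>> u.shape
(31, 31)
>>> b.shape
(11, 3, 3)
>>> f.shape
(5, 31)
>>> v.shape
(3, 19, 31)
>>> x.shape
(31, 31)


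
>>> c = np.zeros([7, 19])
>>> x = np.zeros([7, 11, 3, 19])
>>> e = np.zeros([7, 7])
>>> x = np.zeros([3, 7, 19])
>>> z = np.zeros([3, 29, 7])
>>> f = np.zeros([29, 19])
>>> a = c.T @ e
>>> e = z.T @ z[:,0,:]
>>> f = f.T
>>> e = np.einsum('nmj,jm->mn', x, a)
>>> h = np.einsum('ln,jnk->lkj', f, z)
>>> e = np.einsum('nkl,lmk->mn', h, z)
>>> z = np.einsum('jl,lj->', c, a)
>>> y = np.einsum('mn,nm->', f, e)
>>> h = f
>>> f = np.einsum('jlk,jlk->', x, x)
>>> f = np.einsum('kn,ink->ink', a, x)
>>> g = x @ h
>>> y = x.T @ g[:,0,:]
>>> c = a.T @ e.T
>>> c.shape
(7, 29)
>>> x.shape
(3, 7, 19)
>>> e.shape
(29, 19)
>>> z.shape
()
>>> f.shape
(3, 7, 19)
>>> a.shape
(19, 7)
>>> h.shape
(19, 29)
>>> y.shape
(19, 7, 29)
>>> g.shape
(3, 7, 29)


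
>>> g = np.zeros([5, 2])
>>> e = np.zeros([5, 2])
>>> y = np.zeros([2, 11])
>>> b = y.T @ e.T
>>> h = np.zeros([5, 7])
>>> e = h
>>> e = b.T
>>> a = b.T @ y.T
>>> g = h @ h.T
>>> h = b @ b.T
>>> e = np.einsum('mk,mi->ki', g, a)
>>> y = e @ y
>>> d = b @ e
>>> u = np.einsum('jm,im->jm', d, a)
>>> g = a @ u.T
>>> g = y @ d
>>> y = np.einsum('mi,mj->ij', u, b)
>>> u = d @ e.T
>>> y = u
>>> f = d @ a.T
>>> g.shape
(5, 2)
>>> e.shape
(5, 2)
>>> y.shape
(11, 5)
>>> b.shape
(11, 5)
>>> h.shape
(11, 11)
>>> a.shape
(5, 2)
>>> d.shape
(11, 2)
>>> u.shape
(11, 5)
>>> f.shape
(11, 5)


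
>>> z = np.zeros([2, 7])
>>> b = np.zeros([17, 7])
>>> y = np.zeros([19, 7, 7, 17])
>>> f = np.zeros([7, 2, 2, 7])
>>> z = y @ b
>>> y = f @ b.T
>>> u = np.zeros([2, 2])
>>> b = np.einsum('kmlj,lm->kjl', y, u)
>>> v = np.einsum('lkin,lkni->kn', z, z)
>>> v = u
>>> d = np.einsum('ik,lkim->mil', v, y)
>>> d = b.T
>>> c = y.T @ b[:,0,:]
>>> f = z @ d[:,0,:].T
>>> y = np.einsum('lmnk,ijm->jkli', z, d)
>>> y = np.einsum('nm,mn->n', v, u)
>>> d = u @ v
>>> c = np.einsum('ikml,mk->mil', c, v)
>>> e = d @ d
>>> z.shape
(19, 7, 7, 7)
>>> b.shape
(7, 17, 2)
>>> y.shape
(2,)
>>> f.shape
(19, 7, 7, 2)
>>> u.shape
(2, 2)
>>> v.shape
(2, 2)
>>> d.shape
(2, 2)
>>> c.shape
(2, 17, 2)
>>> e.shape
(2, 2)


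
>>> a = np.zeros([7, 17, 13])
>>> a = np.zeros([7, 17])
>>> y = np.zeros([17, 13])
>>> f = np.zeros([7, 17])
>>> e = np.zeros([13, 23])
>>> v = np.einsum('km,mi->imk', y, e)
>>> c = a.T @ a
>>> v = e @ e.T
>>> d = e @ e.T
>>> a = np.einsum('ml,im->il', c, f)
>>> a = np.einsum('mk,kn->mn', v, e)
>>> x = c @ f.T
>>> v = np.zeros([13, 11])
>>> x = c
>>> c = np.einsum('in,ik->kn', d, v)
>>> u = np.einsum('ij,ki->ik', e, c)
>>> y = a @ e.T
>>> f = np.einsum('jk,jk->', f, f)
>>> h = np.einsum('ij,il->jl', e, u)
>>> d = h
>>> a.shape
(13, 23)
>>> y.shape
(13, 13)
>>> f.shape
()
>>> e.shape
(13, 23)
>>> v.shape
(13, 11)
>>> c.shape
(11, 13)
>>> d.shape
(23, 11)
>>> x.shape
(17, 17)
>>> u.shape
(13, 11)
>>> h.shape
(23, 11)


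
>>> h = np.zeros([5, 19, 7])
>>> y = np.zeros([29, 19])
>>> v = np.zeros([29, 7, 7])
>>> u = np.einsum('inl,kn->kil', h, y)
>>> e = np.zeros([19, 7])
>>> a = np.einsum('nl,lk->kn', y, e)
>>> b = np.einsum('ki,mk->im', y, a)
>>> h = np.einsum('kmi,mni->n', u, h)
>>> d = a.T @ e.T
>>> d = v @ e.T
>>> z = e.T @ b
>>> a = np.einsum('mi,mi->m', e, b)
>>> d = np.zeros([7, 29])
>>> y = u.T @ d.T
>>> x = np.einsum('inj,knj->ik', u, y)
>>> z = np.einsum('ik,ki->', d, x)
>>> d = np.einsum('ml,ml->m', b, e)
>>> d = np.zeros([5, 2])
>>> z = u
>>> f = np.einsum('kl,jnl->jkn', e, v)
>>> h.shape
(19,)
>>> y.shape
(7, 5, 7)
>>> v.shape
(29, 7, 7)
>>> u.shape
(29, 5, 7)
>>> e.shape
(19, 7)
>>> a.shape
(19,)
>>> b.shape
(19, 7)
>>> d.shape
(5, 2)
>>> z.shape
(29, 5, 7)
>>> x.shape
(29, 7)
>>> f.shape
(29, 19, 7)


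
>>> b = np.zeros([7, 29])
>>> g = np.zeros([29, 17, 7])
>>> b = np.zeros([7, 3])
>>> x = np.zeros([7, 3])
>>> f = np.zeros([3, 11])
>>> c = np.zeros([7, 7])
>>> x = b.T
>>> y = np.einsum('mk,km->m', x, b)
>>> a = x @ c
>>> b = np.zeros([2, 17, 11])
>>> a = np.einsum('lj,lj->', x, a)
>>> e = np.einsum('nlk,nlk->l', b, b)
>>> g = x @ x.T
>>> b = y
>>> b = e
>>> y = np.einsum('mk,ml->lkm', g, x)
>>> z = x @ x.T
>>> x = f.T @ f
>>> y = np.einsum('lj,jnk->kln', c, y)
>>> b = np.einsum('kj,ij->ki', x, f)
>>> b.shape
(11, 3)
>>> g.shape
(3, 3)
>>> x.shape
(11, 11)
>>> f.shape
(3, 11)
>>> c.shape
(7, 7)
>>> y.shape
(3, 7, 3)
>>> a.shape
()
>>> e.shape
(17,)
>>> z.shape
(3, 3)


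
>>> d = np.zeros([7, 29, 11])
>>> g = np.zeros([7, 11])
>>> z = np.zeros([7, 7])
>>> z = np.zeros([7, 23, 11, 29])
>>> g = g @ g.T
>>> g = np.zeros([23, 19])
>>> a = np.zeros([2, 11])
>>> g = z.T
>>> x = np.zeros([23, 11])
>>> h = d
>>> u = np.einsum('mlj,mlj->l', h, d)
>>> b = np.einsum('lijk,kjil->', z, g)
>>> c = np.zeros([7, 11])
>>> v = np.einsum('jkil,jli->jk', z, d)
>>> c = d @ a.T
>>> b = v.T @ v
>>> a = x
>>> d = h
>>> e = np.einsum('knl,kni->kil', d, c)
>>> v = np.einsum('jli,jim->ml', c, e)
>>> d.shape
(7, 29, 11)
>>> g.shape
(29, 11, 23, 7)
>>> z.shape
(7, 23, 11, 29)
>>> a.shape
(23, 11)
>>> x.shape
(23, 11)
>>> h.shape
(7, 29, 11)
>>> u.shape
(29,)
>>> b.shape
(23, 23)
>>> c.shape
(7, 29, 2)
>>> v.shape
(11, 29)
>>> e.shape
(7, 2, 11)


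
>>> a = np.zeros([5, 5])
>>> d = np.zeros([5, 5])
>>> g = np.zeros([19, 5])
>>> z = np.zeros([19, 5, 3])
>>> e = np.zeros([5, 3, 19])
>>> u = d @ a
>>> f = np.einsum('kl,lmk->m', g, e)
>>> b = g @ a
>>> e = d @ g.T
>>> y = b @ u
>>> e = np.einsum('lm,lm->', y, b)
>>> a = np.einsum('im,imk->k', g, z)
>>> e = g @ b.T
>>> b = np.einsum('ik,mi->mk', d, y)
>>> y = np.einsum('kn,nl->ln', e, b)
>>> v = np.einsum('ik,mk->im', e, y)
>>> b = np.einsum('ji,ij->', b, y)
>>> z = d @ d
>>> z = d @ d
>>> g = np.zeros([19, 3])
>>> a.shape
(3,)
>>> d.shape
(5, 5)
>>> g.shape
(19, 3)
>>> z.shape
(5, 5)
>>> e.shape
(19, 19)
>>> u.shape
(5, 5)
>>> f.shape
(3,)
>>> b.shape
()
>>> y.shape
(5, 19)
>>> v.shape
(19, 5)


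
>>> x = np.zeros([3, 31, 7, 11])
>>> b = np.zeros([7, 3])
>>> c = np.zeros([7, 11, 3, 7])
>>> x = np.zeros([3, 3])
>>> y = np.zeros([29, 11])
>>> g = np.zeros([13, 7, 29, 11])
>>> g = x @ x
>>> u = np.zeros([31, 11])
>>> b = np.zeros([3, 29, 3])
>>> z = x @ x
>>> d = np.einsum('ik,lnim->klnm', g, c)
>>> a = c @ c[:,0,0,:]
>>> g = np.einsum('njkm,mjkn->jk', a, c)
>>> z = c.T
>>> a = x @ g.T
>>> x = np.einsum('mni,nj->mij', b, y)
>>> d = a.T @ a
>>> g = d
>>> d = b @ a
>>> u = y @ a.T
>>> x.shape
(3, 3, 11)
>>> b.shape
(3, 29, 3)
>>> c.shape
(7, 11, 3, 7)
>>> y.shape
(29, 11)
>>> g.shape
(11, 11)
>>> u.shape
(29, 3)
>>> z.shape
(7, 3, 11, 7)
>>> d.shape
(3, 29, 11)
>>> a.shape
(3, 11)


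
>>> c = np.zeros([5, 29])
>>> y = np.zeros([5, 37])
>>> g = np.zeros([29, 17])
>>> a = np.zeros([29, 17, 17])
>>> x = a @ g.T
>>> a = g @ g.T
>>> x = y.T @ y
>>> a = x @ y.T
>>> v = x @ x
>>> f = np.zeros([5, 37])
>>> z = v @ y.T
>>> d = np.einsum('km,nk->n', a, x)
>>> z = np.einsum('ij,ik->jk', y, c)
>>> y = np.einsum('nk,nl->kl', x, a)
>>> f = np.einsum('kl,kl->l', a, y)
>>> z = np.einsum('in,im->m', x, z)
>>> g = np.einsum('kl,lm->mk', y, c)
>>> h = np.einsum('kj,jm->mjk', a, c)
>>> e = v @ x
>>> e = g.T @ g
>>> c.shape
(5, 29)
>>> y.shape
(37, 5)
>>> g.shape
(29, 37)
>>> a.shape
(37, 5)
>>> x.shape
(37, 37)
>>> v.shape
(37, 37)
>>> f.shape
(5,)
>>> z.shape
(29,)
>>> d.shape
(37,)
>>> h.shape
(29, 5, 37)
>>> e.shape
(37, 37)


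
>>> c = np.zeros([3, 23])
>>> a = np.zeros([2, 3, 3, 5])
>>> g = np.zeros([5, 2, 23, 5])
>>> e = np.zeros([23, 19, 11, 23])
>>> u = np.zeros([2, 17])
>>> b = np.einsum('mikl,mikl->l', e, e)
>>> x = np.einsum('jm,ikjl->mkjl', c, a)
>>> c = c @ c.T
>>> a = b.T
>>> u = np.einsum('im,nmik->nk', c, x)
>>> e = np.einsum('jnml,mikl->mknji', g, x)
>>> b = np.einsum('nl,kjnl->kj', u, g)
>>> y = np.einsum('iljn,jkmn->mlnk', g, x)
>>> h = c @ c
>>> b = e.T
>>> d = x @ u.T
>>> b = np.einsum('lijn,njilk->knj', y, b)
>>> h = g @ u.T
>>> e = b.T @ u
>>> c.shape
(3, 3)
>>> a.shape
(23,)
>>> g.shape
(5, 2, 23, 5)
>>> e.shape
(5, 3, 5)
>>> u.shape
(23, 5)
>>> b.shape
(23, 3, 5)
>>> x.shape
(23, 3, 3, 5)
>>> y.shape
(3, 2, 5, 3)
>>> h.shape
(5, 2, 23, 23)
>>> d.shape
(23, 3, 3, 23)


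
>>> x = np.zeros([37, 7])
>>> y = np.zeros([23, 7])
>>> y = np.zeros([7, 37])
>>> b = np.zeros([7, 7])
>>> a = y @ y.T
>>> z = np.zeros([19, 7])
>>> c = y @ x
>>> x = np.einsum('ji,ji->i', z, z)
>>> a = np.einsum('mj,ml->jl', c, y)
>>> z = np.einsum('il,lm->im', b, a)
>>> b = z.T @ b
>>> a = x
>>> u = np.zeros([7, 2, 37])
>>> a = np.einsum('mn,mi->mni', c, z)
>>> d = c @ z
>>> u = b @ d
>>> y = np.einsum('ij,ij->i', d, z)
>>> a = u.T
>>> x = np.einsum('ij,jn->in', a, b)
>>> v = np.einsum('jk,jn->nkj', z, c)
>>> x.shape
(37, 7)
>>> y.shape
(7,)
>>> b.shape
(37, 7)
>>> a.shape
(37, 37)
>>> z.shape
(7, 37)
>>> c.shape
(7, 7)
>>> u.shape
(37, 37)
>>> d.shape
(7, 37)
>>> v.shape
(7, 37, 7)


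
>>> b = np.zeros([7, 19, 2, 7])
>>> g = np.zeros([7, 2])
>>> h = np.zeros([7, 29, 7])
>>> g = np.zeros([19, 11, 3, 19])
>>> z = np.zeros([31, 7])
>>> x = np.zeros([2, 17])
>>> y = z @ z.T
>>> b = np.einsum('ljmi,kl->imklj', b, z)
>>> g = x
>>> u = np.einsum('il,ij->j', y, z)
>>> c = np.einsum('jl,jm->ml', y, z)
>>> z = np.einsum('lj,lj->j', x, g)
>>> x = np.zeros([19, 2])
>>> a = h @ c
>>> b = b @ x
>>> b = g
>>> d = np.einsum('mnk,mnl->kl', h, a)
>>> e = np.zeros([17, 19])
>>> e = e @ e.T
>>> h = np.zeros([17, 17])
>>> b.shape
(2, 17)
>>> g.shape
(2, 17)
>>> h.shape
(17, 17)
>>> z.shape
(17,)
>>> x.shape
(19, 2)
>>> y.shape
(31, 31)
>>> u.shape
(7,)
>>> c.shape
(7, 31)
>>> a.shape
(7, 29, 31)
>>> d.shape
(7, 31)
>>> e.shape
(17, 17)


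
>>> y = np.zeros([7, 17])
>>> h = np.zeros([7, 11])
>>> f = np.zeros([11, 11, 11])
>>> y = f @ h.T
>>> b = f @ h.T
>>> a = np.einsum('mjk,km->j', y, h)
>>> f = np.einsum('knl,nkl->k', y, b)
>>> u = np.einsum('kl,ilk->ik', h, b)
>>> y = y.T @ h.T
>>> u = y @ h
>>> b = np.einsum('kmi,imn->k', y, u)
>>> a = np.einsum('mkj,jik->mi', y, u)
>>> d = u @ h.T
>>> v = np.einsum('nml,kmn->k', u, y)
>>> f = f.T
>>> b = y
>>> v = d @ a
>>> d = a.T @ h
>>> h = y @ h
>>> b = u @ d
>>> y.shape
(7, 11, 7)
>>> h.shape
(7, 11, 11)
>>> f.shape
(11,)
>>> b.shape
(7, 11, 11)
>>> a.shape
(7, 11)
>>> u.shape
(7, 11, 11)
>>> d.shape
(11, 11)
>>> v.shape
(7, 11, 11)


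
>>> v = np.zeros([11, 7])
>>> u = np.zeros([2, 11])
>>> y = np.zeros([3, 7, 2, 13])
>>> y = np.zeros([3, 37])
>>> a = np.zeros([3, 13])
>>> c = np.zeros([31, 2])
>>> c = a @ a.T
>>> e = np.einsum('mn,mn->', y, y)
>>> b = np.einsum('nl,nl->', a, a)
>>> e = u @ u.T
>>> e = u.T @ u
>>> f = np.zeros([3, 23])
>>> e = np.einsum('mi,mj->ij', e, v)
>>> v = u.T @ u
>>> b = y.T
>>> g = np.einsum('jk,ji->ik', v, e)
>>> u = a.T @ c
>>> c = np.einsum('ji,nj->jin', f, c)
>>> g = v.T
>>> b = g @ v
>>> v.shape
(11, 11)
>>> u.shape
(13, 3)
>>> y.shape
(3, 37)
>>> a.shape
(3, 13)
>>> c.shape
(3, 23, 3)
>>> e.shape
(11, 7)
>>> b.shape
(11, 11)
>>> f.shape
(3, 23)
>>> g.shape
(11, 11)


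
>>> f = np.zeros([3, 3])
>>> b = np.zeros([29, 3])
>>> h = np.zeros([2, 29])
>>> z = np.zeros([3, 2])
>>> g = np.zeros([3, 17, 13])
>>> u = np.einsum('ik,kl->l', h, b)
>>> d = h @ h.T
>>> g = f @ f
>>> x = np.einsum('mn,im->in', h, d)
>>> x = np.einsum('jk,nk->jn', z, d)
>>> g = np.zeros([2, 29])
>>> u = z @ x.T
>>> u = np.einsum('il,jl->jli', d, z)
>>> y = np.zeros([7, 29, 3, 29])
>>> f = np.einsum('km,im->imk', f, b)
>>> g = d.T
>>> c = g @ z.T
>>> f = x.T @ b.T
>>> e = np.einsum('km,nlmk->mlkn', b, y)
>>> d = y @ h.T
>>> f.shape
(2, 29)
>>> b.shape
(29, 3)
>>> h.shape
(2, 29)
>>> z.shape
(3, 2)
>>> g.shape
(2, 2)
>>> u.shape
(3, 2, 2)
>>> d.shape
(7, 29, 3, 2)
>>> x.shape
(3, 2)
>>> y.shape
(7, 29, 3, 29)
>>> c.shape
(2, 3)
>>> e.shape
(3, 29, 29, 7)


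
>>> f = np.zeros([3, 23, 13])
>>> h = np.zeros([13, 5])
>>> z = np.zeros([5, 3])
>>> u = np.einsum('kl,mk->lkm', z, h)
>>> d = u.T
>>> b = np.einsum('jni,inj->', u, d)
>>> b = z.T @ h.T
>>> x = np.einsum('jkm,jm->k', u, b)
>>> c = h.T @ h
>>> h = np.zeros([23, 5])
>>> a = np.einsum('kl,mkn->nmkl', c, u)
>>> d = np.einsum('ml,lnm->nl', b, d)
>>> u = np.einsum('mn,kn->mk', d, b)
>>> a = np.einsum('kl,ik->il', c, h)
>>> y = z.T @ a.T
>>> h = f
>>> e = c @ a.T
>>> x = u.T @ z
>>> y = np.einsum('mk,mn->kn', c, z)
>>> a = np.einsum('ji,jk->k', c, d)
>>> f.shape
(3, 23, 13)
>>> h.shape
(3, 23, 13)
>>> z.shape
(5, 3)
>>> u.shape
(5, 3)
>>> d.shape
(5, 13)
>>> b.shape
(3, 13)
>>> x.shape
(3, 3)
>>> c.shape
(5, 5)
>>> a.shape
(13,)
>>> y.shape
(5, 3)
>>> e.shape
(5, 23)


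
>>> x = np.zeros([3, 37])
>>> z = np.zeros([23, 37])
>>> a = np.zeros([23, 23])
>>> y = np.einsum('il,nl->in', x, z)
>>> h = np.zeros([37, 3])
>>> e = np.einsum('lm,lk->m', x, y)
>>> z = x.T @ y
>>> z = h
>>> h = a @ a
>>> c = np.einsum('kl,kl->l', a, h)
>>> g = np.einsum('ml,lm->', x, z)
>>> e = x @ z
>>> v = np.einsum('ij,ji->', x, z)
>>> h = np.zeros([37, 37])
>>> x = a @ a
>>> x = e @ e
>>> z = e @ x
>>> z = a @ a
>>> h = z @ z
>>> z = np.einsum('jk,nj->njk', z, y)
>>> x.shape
(3, 3)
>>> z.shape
(3, 23, 23)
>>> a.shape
(23, 23)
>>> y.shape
(3, 23)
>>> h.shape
(23, 23)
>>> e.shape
(3, 3)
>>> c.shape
(23,)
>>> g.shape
()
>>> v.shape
()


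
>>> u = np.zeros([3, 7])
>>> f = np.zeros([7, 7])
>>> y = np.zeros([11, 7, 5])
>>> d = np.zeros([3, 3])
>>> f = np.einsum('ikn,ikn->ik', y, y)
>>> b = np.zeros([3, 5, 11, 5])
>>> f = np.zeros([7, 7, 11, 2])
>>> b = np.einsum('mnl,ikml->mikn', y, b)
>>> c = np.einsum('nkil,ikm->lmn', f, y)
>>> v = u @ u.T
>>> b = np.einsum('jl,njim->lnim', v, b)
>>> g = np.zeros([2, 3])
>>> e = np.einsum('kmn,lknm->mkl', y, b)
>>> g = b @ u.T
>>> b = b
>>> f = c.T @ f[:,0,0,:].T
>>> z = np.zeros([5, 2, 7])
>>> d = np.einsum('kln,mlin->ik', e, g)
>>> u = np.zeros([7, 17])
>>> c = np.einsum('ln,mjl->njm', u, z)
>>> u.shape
(7, 17)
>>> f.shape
(7, 5, 7)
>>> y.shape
(11, 7, 5)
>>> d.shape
(5, 7)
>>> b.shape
(3, 11, 5, 7)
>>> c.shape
(17, 2, 5)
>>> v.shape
(3, 3)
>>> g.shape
(3, 11, 5, 3)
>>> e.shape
(7, 11, 3)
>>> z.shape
(5, 2, 7)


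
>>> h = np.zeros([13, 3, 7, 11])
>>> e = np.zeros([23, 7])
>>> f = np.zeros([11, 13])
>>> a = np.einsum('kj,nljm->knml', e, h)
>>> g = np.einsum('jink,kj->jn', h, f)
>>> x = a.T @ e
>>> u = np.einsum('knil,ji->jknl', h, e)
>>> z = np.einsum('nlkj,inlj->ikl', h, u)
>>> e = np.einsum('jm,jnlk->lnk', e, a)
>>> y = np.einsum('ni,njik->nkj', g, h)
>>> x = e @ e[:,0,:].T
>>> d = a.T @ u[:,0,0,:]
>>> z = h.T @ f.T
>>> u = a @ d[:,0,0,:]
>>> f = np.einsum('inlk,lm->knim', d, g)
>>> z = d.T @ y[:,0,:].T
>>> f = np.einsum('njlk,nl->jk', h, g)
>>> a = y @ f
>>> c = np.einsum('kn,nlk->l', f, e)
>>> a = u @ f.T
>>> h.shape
(13, 3, 7, 11)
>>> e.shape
(11, 13, 3)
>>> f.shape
(3, 11)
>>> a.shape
(23, 13, 11, 3)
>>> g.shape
(13, 7)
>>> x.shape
(11, 13, 11)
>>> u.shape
(23, 13, 11, 11)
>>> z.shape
(11, 13, 11, 13)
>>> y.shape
(13, 11, 3)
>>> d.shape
(3, 11, 13, 11)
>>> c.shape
(13,)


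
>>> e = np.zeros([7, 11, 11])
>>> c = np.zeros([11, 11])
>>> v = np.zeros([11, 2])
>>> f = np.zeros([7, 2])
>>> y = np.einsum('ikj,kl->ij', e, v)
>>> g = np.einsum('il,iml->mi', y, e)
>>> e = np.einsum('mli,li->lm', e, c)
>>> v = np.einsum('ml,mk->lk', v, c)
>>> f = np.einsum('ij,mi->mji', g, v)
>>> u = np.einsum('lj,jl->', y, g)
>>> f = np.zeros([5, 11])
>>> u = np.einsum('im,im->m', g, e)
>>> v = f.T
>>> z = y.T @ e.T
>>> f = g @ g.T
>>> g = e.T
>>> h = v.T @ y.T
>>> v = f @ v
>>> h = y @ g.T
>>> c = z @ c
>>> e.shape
(11, 7)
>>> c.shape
(11, 11)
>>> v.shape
(11, 5)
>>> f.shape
(11, 11)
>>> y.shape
(7, 11)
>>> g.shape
(7, 11)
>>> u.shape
(7,)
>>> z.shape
(11, 11)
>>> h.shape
(7, 7)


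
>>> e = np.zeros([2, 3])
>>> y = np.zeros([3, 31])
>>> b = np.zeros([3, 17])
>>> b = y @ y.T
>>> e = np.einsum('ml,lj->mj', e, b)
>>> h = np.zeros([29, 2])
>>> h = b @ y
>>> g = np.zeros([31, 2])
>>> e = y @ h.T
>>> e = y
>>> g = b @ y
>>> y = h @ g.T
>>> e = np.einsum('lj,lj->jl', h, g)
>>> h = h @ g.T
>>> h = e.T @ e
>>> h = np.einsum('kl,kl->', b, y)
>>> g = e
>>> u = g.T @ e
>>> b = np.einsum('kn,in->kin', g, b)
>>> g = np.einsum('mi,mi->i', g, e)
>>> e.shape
(31, 3)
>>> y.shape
(3, 3)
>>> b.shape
(31, 3, 3)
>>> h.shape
()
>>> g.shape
(3,)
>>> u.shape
(3, 3)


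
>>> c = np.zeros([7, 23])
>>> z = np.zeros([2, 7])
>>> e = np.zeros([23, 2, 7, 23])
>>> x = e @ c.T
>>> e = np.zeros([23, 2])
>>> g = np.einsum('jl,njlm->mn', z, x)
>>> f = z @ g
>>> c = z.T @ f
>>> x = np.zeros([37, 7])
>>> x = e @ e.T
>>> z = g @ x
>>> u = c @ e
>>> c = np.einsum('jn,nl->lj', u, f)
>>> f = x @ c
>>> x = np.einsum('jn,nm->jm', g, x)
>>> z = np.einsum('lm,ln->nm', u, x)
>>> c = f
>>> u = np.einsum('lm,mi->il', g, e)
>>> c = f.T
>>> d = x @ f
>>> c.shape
(7, 23)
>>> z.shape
(23, 2)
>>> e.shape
(23, 2)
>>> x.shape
(7, 23)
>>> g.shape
(7, 23)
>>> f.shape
(23, 7)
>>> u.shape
(2, 7)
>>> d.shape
(7, 7)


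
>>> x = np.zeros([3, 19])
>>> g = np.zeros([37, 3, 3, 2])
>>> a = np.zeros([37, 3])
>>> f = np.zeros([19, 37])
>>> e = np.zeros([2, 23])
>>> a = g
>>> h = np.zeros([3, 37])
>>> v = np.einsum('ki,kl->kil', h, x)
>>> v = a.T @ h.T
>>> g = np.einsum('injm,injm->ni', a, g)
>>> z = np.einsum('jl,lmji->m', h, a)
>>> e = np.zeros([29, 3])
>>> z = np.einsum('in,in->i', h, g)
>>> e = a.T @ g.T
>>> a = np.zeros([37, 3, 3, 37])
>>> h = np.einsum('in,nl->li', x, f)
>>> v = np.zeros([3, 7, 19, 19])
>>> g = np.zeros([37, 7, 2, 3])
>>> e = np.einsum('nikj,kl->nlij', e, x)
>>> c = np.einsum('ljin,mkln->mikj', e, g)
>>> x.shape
(3, 19)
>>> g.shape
(37, 7, 2, 3)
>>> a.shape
(37, 3, 3, 37)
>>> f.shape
(19, 37)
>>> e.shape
(2, 19, 3, 3)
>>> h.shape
(37, 3)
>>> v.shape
(3, 7, 19, 19)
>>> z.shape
(3,)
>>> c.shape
(37, 3, 7, 19)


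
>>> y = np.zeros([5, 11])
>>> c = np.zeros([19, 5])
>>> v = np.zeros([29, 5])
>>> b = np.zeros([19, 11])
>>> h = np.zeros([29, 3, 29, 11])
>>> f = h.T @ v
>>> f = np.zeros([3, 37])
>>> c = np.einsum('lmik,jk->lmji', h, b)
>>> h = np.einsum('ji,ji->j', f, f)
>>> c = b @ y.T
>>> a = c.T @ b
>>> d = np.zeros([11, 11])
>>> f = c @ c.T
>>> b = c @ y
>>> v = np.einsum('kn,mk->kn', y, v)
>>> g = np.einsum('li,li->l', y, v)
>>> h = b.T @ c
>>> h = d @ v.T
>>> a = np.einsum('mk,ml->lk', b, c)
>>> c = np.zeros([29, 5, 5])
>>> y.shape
(5, 11)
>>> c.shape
(29, 5, 5)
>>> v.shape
(5, 11)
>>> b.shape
(19, 11)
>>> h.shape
(11, 5)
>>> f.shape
(19, 19)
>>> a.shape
(5, 11)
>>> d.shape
(11, 11)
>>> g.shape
(5,)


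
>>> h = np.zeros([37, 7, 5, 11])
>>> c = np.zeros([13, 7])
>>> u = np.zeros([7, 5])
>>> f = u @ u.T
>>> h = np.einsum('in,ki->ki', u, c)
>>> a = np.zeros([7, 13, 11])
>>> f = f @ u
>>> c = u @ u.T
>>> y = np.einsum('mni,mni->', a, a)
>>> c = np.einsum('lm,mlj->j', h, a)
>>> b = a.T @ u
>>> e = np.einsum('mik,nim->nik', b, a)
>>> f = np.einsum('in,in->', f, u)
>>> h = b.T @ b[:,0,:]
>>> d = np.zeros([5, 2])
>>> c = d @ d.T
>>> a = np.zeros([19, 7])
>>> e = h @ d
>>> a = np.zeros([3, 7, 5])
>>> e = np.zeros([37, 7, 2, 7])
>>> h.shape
(5, 13, 5)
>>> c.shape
(5, 5)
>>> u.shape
(7, 5)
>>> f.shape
()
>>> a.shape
(3, 7, 5)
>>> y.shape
()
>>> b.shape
(11, 13, 5)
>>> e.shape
(37, 7, 2, 7)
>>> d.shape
(5, 2)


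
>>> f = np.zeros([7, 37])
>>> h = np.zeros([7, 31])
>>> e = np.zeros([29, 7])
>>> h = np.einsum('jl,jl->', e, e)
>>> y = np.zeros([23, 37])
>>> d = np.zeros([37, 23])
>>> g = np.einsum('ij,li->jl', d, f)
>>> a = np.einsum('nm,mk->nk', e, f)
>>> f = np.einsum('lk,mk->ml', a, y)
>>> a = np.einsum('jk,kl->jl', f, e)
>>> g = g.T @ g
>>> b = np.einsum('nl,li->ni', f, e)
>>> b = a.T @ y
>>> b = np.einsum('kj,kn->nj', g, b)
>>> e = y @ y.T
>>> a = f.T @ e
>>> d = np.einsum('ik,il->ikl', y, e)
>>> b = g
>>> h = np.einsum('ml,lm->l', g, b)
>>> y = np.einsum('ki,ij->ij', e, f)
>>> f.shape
(23, 29)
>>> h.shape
(7,)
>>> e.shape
(23, 23)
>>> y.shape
(23, 29)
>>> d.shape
(23, 37, 23)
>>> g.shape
(7, 7)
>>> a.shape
(29, 23)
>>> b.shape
(7, 7)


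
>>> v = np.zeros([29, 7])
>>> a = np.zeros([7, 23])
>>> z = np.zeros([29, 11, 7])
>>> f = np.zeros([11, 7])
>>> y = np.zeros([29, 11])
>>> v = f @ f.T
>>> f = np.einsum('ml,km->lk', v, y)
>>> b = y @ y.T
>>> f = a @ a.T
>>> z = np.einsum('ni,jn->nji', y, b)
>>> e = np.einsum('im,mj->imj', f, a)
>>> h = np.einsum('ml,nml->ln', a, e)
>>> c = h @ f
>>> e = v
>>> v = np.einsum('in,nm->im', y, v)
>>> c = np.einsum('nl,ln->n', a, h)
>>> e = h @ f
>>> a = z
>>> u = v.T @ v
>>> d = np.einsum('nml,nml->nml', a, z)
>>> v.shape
(29, 11)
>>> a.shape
(29, 29, 11)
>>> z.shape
(29, 29, 11)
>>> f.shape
(7, 7)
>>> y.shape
(29, 11)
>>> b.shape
(29, 29)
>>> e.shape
(23, 7)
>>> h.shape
(23, 7)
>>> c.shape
(7,)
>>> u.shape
(11, 11)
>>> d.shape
(29, 29, 11)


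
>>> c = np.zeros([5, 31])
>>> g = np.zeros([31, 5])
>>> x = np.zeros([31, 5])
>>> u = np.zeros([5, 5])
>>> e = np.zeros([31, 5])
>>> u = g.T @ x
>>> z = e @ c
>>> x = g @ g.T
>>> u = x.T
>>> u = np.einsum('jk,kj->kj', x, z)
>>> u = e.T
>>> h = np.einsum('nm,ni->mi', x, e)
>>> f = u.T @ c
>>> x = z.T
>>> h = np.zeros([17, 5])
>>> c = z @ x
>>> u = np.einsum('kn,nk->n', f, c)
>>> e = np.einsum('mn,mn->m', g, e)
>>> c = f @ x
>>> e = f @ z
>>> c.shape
(31, 31)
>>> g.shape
(31, 5)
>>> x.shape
(31, 31)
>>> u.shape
(31,)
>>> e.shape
(31, 31)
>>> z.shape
(31, 31)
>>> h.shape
(17, 5)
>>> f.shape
(31, 31)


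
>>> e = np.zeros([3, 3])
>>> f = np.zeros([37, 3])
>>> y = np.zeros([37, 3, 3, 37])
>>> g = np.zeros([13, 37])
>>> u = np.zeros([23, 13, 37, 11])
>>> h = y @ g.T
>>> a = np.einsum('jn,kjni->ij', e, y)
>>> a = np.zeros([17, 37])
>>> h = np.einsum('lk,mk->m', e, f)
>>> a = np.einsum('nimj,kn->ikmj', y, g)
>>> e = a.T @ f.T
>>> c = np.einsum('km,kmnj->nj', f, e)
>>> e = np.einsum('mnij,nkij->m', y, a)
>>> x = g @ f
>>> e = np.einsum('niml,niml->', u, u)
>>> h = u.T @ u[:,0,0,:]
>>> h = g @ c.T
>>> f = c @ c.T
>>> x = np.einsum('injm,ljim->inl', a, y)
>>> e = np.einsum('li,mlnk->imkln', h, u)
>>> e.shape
(13, 23, 11, 13, 37)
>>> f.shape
(13, 13)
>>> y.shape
(37, 3, 3, 37)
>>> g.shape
(13, 37)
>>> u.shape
(23, 13, 37, 11)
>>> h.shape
(13, 13)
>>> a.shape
(3, 13, 3, 37)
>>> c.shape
(13, 37)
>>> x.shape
(3, 13, 37)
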